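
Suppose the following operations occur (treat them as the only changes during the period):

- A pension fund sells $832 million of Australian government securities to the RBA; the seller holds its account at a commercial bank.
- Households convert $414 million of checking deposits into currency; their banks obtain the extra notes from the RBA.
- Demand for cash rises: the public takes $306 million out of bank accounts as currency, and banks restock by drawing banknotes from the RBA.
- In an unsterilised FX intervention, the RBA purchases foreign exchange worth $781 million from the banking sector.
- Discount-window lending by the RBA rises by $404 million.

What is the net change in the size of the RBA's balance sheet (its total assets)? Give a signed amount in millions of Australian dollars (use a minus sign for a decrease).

Asset purchase (from non-banks) $832 million: an RBA asset is acquired → +$832M.
Currency withdrawal $414 million: only the composition of liabilities changes → 0.
Currency withdrawal $306 million: only the composition of liabilities changes → 0.
FX purchase $781 million: an RBA asset is acquired → +$781M.
Discount-window loan $404 million: an RBA asset is acquired → +$404M.
Net: 832 + 0 + 0 + 781 + 404 = +$2017 million.

+$2017 million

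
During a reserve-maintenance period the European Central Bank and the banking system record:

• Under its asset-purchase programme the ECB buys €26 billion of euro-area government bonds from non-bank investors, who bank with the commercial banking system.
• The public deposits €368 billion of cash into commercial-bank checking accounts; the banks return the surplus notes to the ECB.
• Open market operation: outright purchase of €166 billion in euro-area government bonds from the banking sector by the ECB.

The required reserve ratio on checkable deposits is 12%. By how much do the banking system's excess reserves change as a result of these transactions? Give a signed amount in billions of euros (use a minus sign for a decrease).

Asset purchase (from non-banks) €26 billion: reserves +€26B, deposits +€26B.
Currency deposit €368 billion: reserves +€368B, deposits +€368B.
OMO purchase (from banks) €166 billion: reserves +€166B, deposits 0.
Totals: Δreserves = +€560B, Δdeposits = +€394B.
Δrequired reserves = 12% × +€394B = +€47.28B.
Δexcess reserves = Δreserves − Δrequired = +€560B − (+€47.28B) = +€512.72 billion.

+€512.72 billion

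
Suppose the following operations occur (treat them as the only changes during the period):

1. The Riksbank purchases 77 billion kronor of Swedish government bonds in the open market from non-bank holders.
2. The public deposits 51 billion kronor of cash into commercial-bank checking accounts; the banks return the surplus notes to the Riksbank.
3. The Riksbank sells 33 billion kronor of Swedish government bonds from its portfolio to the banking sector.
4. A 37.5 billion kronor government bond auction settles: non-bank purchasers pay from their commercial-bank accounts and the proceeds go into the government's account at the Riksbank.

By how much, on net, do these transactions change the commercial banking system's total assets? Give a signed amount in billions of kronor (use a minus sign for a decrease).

+90.5 billion

Asset purchase (from non-banks) 77 billion kronor: bank balance sheets expand → +77B.
Currency deposit 51 billion kronor: bank balance sheets expand → +51B.
OMO sale (to banks) 33 billion kronor: just an asset swap on bank balance sheets → 0.
Government account inflow 37.5 billion kronor: bank balance sheets shrink → −37.5B.
Net: 77 + 51 + 0 − 37.5 = +90.5 billion.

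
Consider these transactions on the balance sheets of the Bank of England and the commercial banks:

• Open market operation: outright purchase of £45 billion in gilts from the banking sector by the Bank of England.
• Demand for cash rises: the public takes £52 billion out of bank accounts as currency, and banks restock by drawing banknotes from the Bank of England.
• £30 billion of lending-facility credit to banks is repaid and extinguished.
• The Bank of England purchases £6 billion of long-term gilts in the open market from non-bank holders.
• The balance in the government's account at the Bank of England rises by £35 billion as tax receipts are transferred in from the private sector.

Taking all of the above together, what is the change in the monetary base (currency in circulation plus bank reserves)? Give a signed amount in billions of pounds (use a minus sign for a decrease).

OMO purchase (from banks) £45 billion: Bank of England balance sheet expands → +£45B.
Currency withdrawal £52 billion: just a shift between currency and reserves — both are base money → 0.
Discount-window repayment £30 billion: Bank of England balance sheet contracts → −£30B.
Asset purchase (from non-banks) £6 billion: Bank of England balance sheet expands → +£6B.
Government account inflow £35 billion: reserves shift to a non-base liability → −£35B.
Net: 45 + 0 − 30 + 6 − 35 = -£14 billion.

-£14 billion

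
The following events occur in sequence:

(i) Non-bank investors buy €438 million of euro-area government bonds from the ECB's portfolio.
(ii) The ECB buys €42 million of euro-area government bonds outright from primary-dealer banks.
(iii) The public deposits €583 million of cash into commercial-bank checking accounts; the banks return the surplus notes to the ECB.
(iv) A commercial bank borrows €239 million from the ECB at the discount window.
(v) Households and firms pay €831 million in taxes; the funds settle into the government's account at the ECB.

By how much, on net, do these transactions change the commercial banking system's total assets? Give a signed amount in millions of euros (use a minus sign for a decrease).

-€447 million

ECB balance sheet:
  Assets:      Securities −€396M, Loans to banks +€239M
  Liabilities: Bank reserves −€405M, Currency in circulation −€583M, Government deposits +€831M
Commercial banking system:
  Assets:      Reserves at CB −€405M, Securities −€42M
  Liabilities: Checkable deposits −€686M, Borrowings from CB +€239M
Change in total bank assets = -€447 million.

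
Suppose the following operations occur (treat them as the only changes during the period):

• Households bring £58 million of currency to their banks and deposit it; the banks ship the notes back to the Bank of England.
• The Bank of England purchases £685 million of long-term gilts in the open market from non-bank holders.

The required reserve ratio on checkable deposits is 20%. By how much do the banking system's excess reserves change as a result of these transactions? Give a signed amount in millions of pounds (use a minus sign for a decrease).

+£594.4 million

Currency deposit £58 million: reserves +£58M, deposits +£58M.
Asset purchase (from non-banks) £685 million: reserves +£685M, deposits +£685M.
Totals: Δreserves = +£743M, Δdeposits = +£743M.
Δrequired reserves = 20% × +£743M = +£148.6M.
Δexcess reserves = Δreserves − Δrequired = +£743M − (+£148.6M) = +£594.4 million.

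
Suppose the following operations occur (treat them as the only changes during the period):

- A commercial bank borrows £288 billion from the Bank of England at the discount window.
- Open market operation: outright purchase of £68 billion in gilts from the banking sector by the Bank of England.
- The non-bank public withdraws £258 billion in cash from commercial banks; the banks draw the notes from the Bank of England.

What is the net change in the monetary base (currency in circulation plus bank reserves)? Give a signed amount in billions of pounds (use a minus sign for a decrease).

+£356 billion

Discount-window loan £288 billion: Bank of England balance sheet expands → +£288B.
OMO purchase (from banks) £68 billion: Bank of England balance sheet expands → +£68B.
Currency withdrawal £258 billion: just a shift between currency and reserves — both are base money → 0.
Net: 288 + 68 + 0 = +£356 billion.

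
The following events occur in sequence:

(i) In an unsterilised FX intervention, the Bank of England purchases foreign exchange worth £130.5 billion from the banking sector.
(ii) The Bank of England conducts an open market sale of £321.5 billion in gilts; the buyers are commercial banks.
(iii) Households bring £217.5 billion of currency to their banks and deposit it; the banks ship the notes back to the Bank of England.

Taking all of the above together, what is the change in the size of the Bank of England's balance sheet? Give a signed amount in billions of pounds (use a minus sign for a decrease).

-£191 billion

Bank of England balance sheet:
  Assets:      Securities −£321.5B, Foreign assets +£130.5B
  Liabilities: Bank reserves +£26.5B, Currency in circulation −£217.5B
Commercial banking system:
  Assets:      Reserves at CB +£26.5B, Securities +£321.5B, Foreign assets −£130.5B
  Liabilities: Checkable deposits +£217.5B
Change in total Bank of England assets = -£191 billion.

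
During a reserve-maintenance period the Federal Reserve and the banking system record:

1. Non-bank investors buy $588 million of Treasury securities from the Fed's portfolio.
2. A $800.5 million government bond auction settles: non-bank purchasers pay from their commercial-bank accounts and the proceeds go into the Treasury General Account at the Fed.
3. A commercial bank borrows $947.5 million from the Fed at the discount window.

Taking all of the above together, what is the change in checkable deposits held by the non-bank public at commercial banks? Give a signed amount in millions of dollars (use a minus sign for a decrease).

-$1388.5 million

Fed balance sheet:
  Assets:      Securities −$588M, Loans to banks +$947.5M
  Liabilities: Bank reserves −$441M, Government deposits +$800.5M
Commercial banking system:
  Assets:      Reserves at CB −$441M
  Liabilities: Checkable deposits −$1388.5M, Borrowings from CB +$947.5M
So the change in checkable deposits held by the non-bank public at commercial banks is -$1388.5 million.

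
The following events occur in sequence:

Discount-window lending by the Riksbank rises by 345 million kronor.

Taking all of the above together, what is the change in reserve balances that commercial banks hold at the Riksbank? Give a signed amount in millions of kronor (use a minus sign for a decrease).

+345 million

Riksbank balance sheet:
  Assets:      Loans to banks +345M
  Liabilities: Bank reserves +345M
So the change in reserve balances that commercial banks hold at the Riksbank is +345 million.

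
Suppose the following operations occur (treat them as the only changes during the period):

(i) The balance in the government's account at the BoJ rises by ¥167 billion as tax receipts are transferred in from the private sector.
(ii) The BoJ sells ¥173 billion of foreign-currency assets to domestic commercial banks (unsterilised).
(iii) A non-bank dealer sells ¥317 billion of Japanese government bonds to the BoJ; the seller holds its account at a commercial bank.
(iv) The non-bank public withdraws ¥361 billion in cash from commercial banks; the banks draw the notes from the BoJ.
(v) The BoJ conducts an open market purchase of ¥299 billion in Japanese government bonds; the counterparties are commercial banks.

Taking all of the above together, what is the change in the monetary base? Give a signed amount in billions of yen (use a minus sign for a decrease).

Government account inflow ¥167 billion: reserves shift to a non-base liability → −¥167B.
FX sale ¥173 billion: BoJ balance sheet contracts → −¥173B.
Asset purchase (from non-banks) ¥317 billion: BoJ balance sheet expands → +¥317B.
Currency withdrawal ¥361 billion: just a shift between currency and reserves — both are base money → 0.
OMO purchase (from banks) ¥299 billion: BoJ balance sheet expands → +¥299B.
Net: −167 − 173 + 317 + 0 + 299 = +¥276 billion.

+¥276 billion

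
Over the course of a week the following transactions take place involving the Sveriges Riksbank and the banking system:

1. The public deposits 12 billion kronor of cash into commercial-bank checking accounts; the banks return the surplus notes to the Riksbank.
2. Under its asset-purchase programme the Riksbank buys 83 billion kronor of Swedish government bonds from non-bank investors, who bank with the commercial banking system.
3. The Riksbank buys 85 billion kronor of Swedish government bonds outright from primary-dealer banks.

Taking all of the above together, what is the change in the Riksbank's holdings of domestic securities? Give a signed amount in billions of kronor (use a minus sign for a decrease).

+168 billion

Currency deposit 12 billion kronor: the Riksbank's securities portfolio is untouched → 0.
Asset purchase (from non-banks) 83 billion kronor: securities added to the Riksbank's portfolio → +83B.
OMO purchase (from banks) 85 billion kronor: securities added to the Riksbank's portfolio → +85B.
Net: 0 + 83 + 85 = +168 billion.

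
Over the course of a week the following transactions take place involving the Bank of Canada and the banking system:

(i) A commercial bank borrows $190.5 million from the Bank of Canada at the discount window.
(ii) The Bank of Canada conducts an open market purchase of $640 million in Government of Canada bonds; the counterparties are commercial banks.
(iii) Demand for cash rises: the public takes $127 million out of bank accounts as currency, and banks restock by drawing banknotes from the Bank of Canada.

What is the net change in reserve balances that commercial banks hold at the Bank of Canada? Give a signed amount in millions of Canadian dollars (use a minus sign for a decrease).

Discount-window loan $190.5 million: the loan is credited to the bank's reserve account → +$190.5M.
OMO purchase (from banks) $640 million: the Bank of Canada pays by crediting reserve accounts → +$640M.
Currency withdrawal $127 million: banks swap reserves for currency → −$127M.
Net: 190.5 + 640 − 127 = +$703.5 million.

+$703.5 million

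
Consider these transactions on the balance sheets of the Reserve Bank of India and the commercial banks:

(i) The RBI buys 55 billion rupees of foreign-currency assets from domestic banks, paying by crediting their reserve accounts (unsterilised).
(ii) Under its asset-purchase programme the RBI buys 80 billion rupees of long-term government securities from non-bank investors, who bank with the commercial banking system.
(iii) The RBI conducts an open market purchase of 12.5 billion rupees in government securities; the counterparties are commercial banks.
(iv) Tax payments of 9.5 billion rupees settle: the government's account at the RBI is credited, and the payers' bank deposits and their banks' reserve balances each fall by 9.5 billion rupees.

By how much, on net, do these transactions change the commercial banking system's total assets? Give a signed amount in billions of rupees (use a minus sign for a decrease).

+70.5 billion

FX purchase 55 billion rupees: just an asset swap on bank balance sheets → 0.
Asset purchase (from non-banks) 80 billion rupees: bank balance sheets expand → +80B.
OMO purchase (from banks) 12.5 billion rupees: just an asset swap on bank balance sheets → 0.
Government account inflow 9.5 billion rupees: bank balance sheets shrink → −9.5B.
Net: 0 + 80 + 0 − 9.5 = +70.5 billion.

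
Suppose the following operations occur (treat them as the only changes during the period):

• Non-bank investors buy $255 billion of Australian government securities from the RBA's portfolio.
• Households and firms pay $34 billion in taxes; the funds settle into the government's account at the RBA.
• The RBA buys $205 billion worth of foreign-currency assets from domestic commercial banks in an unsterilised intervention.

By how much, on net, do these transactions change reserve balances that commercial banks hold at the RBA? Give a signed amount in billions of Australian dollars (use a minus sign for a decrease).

-$84 billion

Asset sale (to non-banks) $255 billion: the non-bank buyers' banks settle from reserves → −$255B.
Government account inflow $34 billion: funds move from bank reserves into the government account → −$34B.
FX purchase $205 billion: the RBA pays by crediting reserve accounts → +$205B.
Net: −255 − 34 + 205 = -$84 billion.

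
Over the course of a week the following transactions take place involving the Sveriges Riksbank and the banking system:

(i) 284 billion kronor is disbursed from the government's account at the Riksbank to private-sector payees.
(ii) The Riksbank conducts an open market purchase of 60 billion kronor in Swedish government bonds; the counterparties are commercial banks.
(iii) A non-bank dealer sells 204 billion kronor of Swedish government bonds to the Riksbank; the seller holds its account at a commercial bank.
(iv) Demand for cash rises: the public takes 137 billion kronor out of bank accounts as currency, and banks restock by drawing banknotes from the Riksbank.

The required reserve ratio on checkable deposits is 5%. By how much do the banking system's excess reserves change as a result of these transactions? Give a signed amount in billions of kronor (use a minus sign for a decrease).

Government spending 284 billion kronor: reserves +284B, deposits +284B.
OMO purchase (from banks) 60 billion kronor: reserves +60B, deposits 0.
Asset purchase (from non-banks) 204 billion kronor: reserves +204B, deposits +204B.
Currency withdrawal 137 billion kronor: reserves −137B, deposits −137B.
Totals: Δreserves = +411B, Δdeposits = +351B.
Δrequired reserves = 5% × +351B = +17.55B.
Δexcess reserves = Δreserves − Δrequired = +411B − (+17.55B) = +393.45 billion.

+393.45 billion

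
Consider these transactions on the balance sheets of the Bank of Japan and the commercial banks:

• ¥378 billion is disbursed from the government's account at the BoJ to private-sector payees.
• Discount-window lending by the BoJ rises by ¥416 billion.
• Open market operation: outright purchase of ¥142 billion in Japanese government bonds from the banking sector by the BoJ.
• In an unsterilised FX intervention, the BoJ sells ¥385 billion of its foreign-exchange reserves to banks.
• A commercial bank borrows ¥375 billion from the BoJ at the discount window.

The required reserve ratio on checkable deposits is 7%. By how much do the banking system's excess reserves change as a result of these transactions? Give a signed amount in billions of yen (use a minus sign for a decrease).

+¥899.54 billion

Government spending ¥378 billion: reserves +¥378B, deposits +¥378B.
Discount-window loan ¥416 billion: reserves +¥416B, deposits 0.
OMO purchase (from banks) ¥142 billion: reserves +¥142B, deposits 0.
FX sale ¥385 billion: reserves −¥385B, deposits 0.
Discount-window loan ¥375 billion: reserves +¥375B, deposits 0.
Totals: Δreserves = +¥926B, Δdeposits = +¥378B.
Δrequired reserves = 7% × +¥378B = +¥26.46B.
Δexcess reserves = Δreserves − Δrequired = +¥926B − (+¥26.46B) = +¥899.54 billion.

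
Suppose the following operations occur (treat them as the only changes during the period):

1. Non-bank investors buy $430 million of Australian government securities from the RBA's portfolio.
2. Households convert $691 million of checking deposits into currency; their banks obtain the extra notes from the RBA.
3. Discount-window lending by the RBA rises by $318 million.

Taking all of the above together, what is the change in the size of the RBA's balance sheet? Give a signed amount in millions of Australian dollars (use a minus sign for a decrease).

-$112 million

RBA balance sheet:
  Assets:      Securities −$430M, Loans to banks +$318M
  Liabilities: Bank reserves −$803M, Currency in circulation +$691M
Change in total RBA assets = -$112 million.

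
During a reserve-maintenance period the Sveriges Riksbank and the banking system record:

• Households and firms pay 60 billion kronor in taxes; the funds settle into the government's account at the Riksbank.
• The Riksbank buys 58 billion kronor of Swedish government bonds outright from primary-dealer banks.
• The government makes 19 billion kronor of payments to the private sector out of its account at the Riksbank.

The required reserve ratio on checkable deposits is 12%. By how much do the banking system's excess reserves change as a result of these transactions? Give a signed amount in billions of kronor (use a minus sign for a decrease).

+21.92 billion

Government account inflow 60 billion kronor: reserves −60B, deposits −60B.
OMO purchase (from banks) 58 billion kronor: reserves +58B, deposits 0.
Government spending 19 billion kronor: reserves +19B, deposits +19B.
Totals: Δreserves = +17B, Δdeposits = −41B.
Δrequired reserves = 12% × −41B = −4.92B.
Δexcess reserves = Δreserves − Δrequired = +17B − (−4.92B) = +21.92 billion.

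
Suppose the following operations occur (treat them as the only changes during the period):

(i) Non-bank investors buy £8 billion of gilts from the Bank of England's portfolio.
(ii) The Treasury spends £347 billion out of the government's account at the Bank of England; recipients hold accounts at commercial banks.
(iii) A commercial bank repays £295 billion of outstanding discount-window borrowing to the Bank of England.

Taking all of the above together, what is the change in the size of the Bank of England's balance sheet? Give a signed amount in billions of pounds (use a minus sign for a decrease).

-£303 billion

Asset sale (to non-banks) £8 billion: a Bank of England asset is shed → −£8B.
Government spending £347 billion: only the composition of liabilities changes → 0.
Discount-window repayment £295 billion: a Bank of England asset is shed → −£295B.
Net: −8 + 0 − 295 = -£303 billion.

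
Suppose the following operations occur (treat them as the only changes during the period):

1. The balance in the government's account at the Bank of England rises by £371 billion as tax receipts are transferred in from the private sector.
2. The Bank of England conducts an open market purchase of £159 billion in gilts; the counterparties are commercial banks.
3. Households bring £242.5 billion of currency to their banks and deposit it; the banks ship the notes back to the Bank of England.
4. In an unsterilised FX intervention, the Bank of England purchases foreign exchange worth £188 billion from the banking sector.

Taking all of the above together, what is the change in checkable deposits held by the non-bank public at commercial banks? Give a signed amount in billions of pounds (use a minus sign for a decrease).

Government account inflow £371 billion: non-bank counterparties' bank balances fall → −£371B.
OMO purchase (from banks) £159 billion: the counterparty is a bank, so public deposits are unchanged → 0.
Currency deposit £242.5 billion: non-bank counterparties' bank balances rise → +£242.5B.
FX purchase £188 billion: the counterparty is a bank, so public deposits are unchanged → 0.
Net: −371 + 0 + 242.5 + 0 = -£128.5 billion.

-£128.5 billion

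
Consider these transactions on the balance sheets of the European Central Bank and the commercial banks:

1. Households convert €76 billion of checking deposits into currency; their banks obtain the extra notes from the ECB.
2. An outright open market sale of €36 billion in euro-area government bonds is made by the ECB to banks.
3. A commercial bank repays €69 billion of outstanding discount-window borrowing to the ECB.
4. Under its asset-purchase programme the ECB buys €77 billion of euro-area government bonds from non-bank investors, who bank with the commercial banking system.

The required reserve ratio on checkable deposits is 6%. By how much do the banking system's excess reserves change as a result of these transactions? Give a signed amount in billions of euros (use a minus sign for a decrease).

Currency withdrawal €76 billion: reserves −€76B, deposits −€76B.
OMO sale (to banks) €36 billion: reserves −€36B, deposits 0.
Discount-window repayment €69 billion: reserves −€69B, deposits 0.
Asset purchase (from non-banks) €77 billion: reserves +€77B, deposits +€77B.
Totals: Δreserves = −€104B, Δdeposits = +€1B.
Δrequired reserves = 6% × +€1B = +€0.06B.
Δexcess reserves = Δreserves − Δrequired = −€104B − (+€0.06B) = -€104.06 billion.

-€104.06 billion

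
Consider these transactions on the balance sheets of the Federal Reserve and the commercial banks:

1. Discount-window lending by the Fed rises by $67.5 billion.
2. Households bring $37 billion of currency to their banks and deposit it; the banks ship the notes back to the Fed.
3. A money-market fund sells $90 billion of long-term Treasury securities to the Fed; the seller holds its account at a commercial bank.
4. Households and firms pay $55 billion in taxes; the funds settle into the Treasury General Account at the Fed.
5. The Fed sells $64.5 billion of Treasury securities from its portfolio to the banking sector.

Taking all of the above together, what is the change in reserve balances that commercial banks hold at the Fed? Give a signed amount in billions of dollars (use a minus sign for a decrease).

+$75 billion

Discount-window loan $67.5 billion: the loan is credited to the bank's reserve account → +$67.5B.
Currency deposit $37 billion: returned notes are swapped for reserve credit → +$37B.
Asset purchase (from non-banks) $90 billion: the Fed pays by crediting reserve accounts → +$90B.
Government account inflow $55 billion: funds move from bank reserves into the government account → −$55B.
OMO sale (to banks) $64.5 billion: the buying banks pay out of their reserve balances → −$64.5B.
Net: 67.5 + 37 + 90 − 55 − 64.5 = +$75 billion.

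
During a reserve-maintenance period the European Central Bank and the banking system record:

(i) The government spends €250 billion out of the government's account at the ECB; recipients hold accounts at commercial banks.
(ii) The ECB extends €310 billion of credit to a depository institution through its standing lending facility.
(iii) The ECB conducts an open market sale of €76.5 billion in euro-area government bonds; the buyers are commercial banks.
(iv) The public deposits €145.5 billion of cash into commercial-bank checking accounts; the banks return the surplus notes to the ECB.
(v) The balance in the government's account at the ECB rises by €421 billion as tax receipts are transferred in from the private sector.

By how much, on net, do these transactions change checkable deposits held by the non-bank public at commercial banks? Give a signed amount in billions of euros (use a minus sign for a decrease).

-€25.5 billion

Government spending €250 billion: non-bank counterparties' bank balances rise → +€250B.
Discount-window loan €310 billion: the counterparty is a bank, so public deposits are unchanged → 0.
OMO sale (to banks) €76.5 billion: the counterparty is a bank, so public deposits are unchanged → 0.
Currency deposit €145.5 billion: non-bank counterparties' bank balances rise → +€145.5B.
Government account inflow €421 billion: non-bank counterparties' bank balances fall → −€421B.
Net: 250 + 0 + 0 + 145.5 − 421 = -€25.5 billion.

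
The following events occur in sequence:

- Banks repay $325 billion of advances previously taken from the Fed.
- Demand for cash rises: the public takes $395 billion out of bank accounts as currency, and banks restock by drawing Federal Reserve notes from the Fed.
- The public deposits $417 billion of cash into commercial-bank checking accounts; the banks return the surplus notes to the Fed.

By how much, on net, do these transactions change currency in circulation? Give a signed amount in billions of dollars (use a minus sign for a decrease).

Discount-window repayment $325 billion: no currency enters or leaves circulation → 0.
Currency withdrawal $395 billion: notes leave the central bank → +$395B.
Currency deposit $417 billion: notes return to the central bank → −$417B.
Net: 0 + 395 − 417 = -$22 billion.

-$22 billion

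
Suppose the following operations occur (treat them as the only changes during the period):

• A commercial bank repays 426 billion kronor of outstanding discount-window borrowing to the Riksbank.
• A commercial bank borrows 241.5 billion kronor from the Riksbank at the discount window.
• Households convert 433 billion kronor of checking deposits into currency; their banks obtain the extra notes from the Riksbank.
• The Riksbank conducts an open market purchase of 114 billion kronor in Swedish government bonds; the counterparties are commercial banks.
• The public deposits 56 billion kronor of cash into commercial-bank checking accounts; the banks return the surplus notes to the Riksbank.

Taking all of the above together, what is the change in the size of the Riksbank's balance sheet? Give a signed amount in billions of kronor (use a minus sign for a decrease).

Discount-window repayment 426 billion kronor: a Riksbank asset is shed → −426B.
Discount-window loan 241.5 billion kronor: a Riksbank asset is acquired → +241.5B.
Currency withdrawal 433 billion kronor: only the composition of liabilities changes → 0.
OMO purchase (from banks) 114 billion kronor: a Riksbank asset is acquired → +114B.
Currency deposit 56 billion kronor: only the composition of liabilities changes → 0.
Net: −426 + 241.5 + 0 + 114 + 0 = -70.5 billion.

-70.5 billion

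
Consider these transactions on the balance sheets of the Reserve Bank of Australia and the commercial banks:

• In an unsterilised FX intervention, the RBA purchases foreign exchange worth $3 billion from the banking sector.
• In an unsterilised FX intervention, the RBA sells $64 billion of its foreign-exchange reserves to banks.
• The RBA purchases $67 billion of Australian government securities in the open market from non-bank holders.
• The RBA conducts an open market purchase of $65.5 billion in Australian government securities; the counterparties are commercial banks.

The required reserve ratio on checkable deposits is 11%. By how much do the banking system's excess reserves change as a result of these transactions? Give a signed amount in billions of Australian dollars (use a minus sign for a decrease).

FX purchase $3 billion: reserves +$3B, deposits 0.
FX sale $64 billion: reserves −$64B, deposits 0.
Asset purchase (from non-banks) $67 billion: reserves +$67B, deposits +$67B.
OMO purchase (from banks) $65.5 billion: reserves +$65.5B, deposits 0.
Totals: Δreserves = +$71.5B, Δdeposits = +$67B.
Δrequired reserves = 11% × +$67B = +$7.37B.
Δexcess reserves = Δreserves − Δrequired = +$71.5B − (+$7.37B) = +$64.13 billion.

+$64.13 billion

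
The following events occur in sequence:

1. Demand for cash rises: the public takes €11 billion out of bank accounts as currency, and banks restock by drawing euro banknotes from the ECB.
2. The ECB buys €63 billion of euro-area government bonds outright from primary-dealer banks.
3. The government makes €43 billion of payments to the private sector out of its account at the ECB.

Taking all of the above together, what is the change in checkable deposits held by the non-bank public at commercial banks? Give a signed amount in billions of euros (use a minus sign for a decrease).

Currency withdrawal €11 billion: non-bank counterparties' bank balances fall → −€11B.
OMO purchase (from banks) €63 billion: the counterparty is a bank, so public deposits are unchanged → 0.
Government spending €43 billion: non-bank counterparties' bank balances rise → +€43B.
Net: −11 + 0 + 43 = +€32 billion.

+€32 billion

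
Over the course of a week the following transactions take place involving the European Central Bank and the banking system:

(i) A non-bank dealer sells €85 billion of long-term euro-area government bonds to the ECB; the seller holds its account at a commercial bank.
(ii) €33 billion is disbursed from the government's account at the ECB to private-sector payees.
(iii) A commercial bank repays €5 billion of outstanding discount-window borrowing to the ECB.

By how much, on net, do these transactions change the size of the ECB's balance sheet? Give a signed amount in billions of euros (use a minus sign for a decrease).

Asset purchase (from non-banks) €85 billion: an ECB asset is acquired → +€85B.
Government spending €33 billion: only the composition of liabilities changes → 0.
Discount-window repayment €5 billion: an ECB asset is shed → −€5B.
Net: 85 + 0 − 5 = +€80 billion.

+€80 billion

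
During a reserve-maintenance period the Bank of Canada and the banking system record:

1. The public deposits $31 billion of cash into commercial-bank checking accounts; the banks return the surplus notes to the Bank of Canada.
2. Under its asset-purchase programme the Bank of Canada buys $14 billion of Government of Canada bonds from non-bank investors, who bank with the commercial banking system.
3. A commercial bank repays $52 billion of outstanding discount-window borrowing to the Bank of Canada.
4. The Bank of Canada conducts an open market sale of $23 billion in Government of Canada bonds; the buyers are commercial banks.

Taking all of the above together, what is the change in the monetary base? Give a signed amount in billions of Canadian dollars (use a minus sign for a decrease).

Bank of Canada balance sheet:
  Assets:      Securities −$9B, Loans to banks −$52B
  Liabilities: Bank reserves −$30B, Currency in circulation −$31B
Commercial banking system:
  Assets:      Reserves at CB −$30B, Securities +$23B
  Liabilities: Checkable deposits +$45B, Borrowings from CB −$52B
Monetary base = currency + reserves: −$31B + (−$30B) = -$61 billion.

-$61 billion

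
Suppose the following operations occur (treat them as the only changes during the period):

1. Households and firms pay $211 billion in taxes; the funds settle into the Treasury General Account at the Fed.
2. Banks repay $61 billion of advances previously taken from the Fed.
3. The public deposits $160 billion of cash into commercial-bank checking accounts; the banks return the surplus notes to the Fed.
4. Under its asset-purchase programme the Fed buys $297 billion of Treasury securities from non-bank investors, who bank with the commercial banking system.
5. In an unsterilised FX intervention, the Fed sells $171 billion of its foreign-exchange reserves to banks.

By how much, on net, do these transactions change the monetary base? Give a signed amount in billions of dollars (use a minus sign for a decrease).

Fed balance sheet:
  Assets:      Securities +$297B, Loans to banks −$61B, Foreign assets −$171B
  Liabilities: Bank reserves +$14B, Currency in circulation −$160B, Government deposits +$211B
Commercial banking system:
  Assets:      Reserves at CB +$14B, Foreign assets +$171B
  Liabilities: Checkable deposits +$246B, Borrowings from CB −$61B
Monetary base = currency + reserves: −$160B + (+$14B) = -$146 billion.

-$146 billion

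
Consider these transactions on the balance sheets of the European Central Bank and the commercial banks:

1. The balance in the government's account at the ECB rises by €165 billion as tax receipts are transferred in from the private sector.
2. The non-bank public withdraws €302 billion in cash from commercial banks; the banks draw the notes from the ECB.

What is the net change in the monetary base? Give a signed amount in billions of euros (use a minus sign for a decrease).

ECB balance sheet:
  Assets:      no change
  Liabilities: Bank reserves −€467B, Currency in circulation +€302B, Government deposits +€165B
Monetary base = currency + reserves: +€302B + (−€467B) = -€165 billion.

-€165 billion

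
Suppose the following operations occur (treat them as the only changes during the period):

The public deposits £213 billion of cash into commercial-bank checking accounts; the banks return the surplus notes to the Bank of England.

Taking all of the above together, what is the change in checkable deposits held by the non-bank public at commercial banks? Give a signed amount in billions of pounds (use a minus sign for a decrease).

+£213 billion

Currency deposit £213 billion: non-bank counterparties' bank balances rise → +£213B.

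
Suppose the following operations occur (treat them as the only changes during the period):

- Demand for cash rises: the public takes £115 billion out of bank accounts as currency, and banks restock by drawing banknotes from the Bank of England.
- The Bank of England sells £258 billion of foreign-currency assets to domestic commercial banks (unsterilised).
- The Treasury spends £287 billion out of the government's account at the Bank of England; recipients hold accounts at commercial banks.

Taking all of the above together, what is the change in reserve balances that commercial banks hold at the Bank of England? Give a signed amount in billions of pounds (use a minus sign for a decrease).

Bank of England balance sheet:
  Assets:      Foreign assets −£258B
  Liabilities: Bank reserves −£86B, Currency in circulation +£115B, Government deposits −£287B
So the change in reserve balances that commercial banks hold at the Bank of England is -£86 billion.

-£86 billion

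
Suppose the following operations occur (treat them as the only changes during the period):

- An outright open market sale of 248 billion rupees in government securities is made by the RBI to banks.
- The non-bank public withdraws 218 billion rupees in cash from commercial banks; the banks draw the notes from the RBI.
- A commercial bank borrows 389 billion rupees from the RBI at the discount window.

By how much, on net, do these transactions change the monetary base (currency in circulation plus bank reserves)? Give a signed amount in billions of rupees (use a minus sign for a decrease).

+141 billion

RBI balance sheet:
  Assets:      Securities −248B, Loans to banks +389B
  Liabilities: Bank reserves −77B, Currency in circulation +218B
Monetary base = currency + reserves: +218B + (−77B) = +141 billion.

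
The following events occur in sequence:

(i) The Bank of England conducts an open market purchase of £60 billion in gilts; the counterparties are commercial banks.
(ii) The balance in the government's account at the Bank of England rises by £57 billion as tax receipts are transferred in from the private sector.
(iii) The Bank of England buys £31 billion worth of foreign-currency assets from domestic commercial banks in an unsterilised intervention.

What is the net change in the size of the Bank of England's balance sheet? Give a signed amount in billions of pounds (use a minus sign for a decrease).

+£91 billion

Bank of England balance sheet:
  Assets:      Securities +£60B, Foreign assets +£31B
  Liabilities: Bank reserves +£34B, Government deposits +£57B
Commercial banking system:
  Assets:      Reserves at CB +£34B, Securities −£60B, Foreign assets −£31B
  Liabilities: Checkable deposits −£57B
Change in total Bank of England assets = +£91 billion.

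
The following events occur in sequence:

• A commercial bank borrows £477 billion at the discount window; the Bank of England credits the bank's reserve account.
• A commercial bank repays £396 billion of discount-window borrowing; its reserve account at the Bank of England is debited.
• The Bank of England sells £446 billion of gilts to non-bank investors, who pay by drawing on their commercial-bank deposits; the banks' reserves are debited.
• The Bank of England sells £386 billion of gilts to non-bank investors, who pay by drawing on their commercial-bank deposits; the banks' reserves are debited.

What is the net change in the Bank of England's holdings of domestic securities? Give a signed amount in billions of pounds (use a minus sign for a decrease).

-£832 billion

Bank of England balance sheet:
  Assets:      Securities −£832B, Loans to banks +£81B
  Liabilities: Bank reserves −£751B
Commercial banking system:
  Assets:      Reserves at CB −£751B
  Liabilities: Checkable deposits −£832B, Borrowings from CB +£81B
So the change in the Bank of England's holdings of domestic securities is -£832 billion.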